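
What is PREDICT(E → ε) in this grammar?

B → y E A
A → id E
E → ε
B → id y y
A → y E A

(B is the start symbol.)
{ $, 'id', 'y' }

PREDICT(E → ε) = (FIRST(RHS) \ {ε}) ∪ (FOLLOW(E) if ε ∈ FIRST(RHS), i.e. RHS ⇒* ε)
The right-hand side is ε (FIRST(ε) = { ε }), so the predict set is FOLLOW(E) = { $, 'id', 'y' }
PREDICT(E → ε) = { $, 'id', 'y' }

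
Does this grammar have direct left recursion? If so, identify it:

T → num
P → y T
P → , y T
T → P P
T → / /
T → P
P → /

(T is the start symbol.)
T → num: starts with num
P → y T: starts with y
P → , y T: starts with ','
T → P P: starts with P
T → / /: starts with '/'
T → P: starts with P
P → /: starts with '/'

No direct left recursion found.

Answer: No direct left recursion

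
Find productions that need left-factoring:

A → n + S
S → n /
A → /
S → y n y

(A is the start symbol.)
Left-factoring is needed when two productions for the same non-terminal
share a common prefix on the right-hand side.

Productions for A:
  A → n + S
  A → /
Productions for S:
  S → n /
  S → y n y

No common prefixes found.

Answer: No, left-factoring is not needed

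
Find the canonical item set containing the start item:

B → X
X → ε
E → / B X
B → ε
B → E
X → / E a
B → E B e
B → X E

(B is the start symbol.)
First, augment the grammar with B' → B
I₀ = CLOSURE({ [B' → . B] }):
  [B' → . B] has the dot before B: add [B → . X], [B → .], [B → . E], [B → . E B e], [B → . X E]
  [B → . X] has the dot before X: add [X → .], [X → . / E a]
  [B → . E] has the dot before E: add [E → . / B X]
No further items can be added.

I₀ = { [B → . E B e], [B → . E], [B → . X E], [B → . X], [B → .], [B' → . B], [E → . / B X], [X → . / E a], [X → .] }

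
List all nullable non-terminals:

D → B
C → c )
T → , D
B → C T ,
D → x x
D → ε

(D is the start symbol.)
A non-terminal is nullable if it can derive ε (the empty string): either it has an ε-production, or it has a production whose right-hand side consists entirely of nullable non-terminals.

ε-productions: D → ε
So D is immediately nullable.
No further non-terminal can be added: every production for the remaining non-terminals contains a terminal or a non-nullable non-terminal.
Nullable = { 'D' }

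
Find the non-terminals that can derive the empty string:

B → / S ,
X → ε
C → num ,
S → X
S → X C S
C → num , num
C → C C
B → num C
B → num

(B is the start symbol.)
{ 'S', 'X' }

A non-terminal is nullable if it can derive ε (the empty string): either it has an ε-production, or it has a production whose right-hand side consists entirely of nullable non-terminals.

ε-productions: X → ε
So X is immediately nullable.
S → X: every symbol on the right is nullable, so S is nullable too.
No further non-terminal can be added: every production for the remaining non-terminals contains a terminal or a non-nullable non-terminal.
Nullable = { 'S', 'X' }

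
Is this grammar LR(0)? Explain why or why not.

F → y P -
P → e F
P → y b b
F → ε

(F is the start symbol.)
A grammar is LR(0) if no state in the canonical LR(0) collection has:
  - both a shift item (dot before a terminal) and a complete item (shift-reduce conflict), or
  - two or more complete items (reduce-reduce conflict; the accept item [F' → F .] counts as a complete item here).

Augment with F' → F and build the canonical LR(0) collection (I0 = CLOSURE({[F' → . F]}), then GOTO on every symbol after a dot until no new states appear). It has 10 states:
  I0: { [F → . y P -], [F → .], [F' → . F] }  — shift, reduce
  I1: { [F' → F .] }  — accept
  I2: { [F → y . P -], [P → . e F], [P → . y b b] }  — shift
  I3: { [F → y P . -] }  — shift
  I4: { [F → . y P -], [F → .], [P → e . F] }  — shift, reduce
  I5: { [P → y . b b] }  — shift
  I6: { [P → y b . b] }  — shift
  I7: { [P → y b b .] }  — reduce
  I8: { [P → e F .] }  — reduce
  I9: { [F → y P - .] }  — reduce

Conflict in state I0:
  Shift-reduce conflict between [F → .] and [F → . y P -]
So the grammar is NOT LR(0).

Answer: No. Shift-reduce conflict between [F → .] and [F → . y P -]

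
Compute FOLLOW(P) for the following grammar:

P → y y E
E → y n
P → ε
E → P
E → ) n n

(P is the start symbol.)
{ $ }

P is the start symbol, so $ ∈ FOLLOW(P).
In E → P: P is at the end, add FOLLOW(E)

The FOLLOW sets referred to above (computed the same way, to a fixed point):
  FOLLOW(E) = { $ }

Taking the union: FOLLOW(P) = { $ }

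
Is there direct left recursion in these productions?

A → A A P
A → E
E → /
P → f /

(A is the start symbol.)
A → A A P: LEFT RECURSIVE (starts with A)
A → E: starts with E
E → /: starts with '/'
P → f /: starts with f

The grammar has direct left recursion on: A.

Answer: Yes, A is left-recursive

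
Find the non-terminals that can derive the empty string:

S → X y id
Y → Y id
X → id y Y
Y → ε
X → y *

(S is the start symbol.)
{ 'Y' }

A non-terminal is nullable if it can derive ε (the empty string): either it has an ε-production, or it has a production whose right-hand side consists entirely of nullable non-terminals.

ε-productions: Y → ε
So Y is immediately nullable.
No further non-terminal can be added: every production for the remaining non-terminals contains a terminal or a non-nullable non-terminal.
Nullable = { 'Y' }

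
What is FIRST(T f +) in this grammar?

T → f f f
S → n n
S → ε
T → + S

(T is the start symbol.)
FIRST sets of the non-terminals involved (from the grammar, by fixed-point iteration):
  FIRST(T) = { '+', 'f' }

To compute FIRST(T f +), process the symbols left to right:
Symbol T is a non-terminal. Add FIRST(T) \ {ε} = { '+', 'f' }
T is not nullable (ε ∉ FIRST(T)), so stop here.
FIRST(T f +) = { '+', 'f' }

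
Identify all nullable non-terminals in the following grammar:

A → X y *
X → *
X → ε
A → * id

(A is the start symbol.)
A non-terminal is nullable if it can derive ε (the empty string): either it has an ε-production, or it has a production whose right-hand side consists entirely of nullable non-terminals.

ε-productions: X → ε
So X is immediately nullable.
No further non-terminal can be added: every production for the remaining non-terminals contains a terminal or a non-nullable non-terminal.
Nullable = { 'X' }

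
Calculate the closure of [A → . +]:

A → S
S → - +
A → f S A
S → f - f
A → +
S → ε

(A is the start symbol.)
{ [A → . +] }

Start with: [A → . +]
The dot precedes the terminal '+', so nothing is added.

CLOSURE = { [A → . +] }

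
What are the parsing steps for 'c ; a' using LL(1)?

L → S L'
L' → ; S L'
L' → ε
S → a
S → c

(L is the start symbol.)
LL(1) parsing maintains a stack (initially the start symbol over $) and the input. At each step: if the stack top is a terminal, match it against the current input token; if it is a non-terminal N, replace it with the RHS of M[N, lookahead] (the unique production whose predict set contains the lookahead).

Stack is shown with the top on the left.

Stack     Input    Action
-------------------------
L $       c ; a $  output L → S L'
S L' $    c ; a $  output S → c
c L' $    c ; a $  match 'c'
L' $      ; a $    output L' → ; S L'
; S L' $  ; a $    match ';'
S L' $    a $      output S → a
a L' $    a $      match 'a'
L' $      $        output L' → ε
$         $        accept

The string is accepted.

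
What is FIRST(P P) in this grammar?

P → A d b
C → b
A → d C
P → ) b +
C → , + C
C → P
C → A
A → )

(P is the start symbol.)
{ ')', 'd' }

FIRST sets of the non-terminals involved (from the grammar, by fixed-point iteration):
  FIRST(P) = { ')', 'd' }

To compute FIRST(P P), process the symbols left to right:
Symbol P is a non-terminal. Add FIRST(P) \ {ε} = { ')', 'd' }
P is not nullable (ε ∉ FIRST(P)), so stop here.
FIRST(P P) = { ')', 'd' }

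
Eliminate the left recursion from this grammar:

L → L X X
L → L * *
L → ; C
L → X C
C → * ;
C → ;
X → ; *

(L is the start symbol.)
L is directly left-recursive. The standard transformation for
  A → A α₁ | ... | A α_m | β₁ | ... | β_n
is
  A  → β₁ A' | ... | β_n A'
  A' → α₁ A' | ... | α_m A' | ε

L → ; C becomes L → ; C L'
L → X C becomes L → X C L'
L → L X X becomes L' → X X L'
L → L * * becomes L' → * * L'
Add L' → ε

Productions for other non-terminals are unchanged:
  C → * ;
  C → ;
  X → ; *

Resulting grammar:
L → ; C L'
L → X C L'
L' → X X L'
L' → * * L'
L' → ε
C → * ;
C → ;
X → ; *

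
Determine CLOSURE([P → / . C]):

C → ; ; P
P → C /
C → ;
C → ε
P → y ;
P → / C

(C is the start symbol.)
{ [C → . ; ; P], [C → . ;], [C → .], [P → / . C] }

To compute CLOSURE, for each item [A → α.Bβ] where B is a non-terminal, add [B → .γ] for all productions B → γ; repeat for the newly added items until nothing changes.

Start with: [P → / . C]
  [P → / . C] has the dot before C: add [C → . ; ; P], [C → . ;], [C → .]
No further items can be added.

CLOSURE = { [C → . ; ; P], [C → . ;], [C → .], [P → / . C] }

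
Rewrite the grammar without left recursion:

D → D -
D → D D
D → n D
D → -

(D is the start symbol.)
D → n D D'
D → - D'
D' → - D'
D' → D D'
D' → ε

D is directly left-recursive. The standard transformation for
  A → A α₁ | ... | A α_m | β₁ | ... | β_n
is
  A  → β₁ A' | ... | β_n A'
  A' → α₁ A' | ... | α_m A' | ε

D → n D becomes D → n D D'
D → - becomes D → - D'
D → D - becomes D' → - D'
D → D D becomes D' → D D'
Add D' → ε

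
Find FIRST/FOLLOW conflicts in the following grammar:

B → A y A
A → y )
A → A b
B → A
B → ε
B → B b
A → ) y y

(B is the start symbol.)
A FIRST/FOLLOW conflict occurs when a non-terminal N has a nullable alternative N → β (β ⇒* ε) and another alternative N → α with FIRST(α) ∩ FOLLOW(N) ≠ ∅: on such a lookahead the parser cannot decide between expanding α and letting N vanish via β.

Nullable non-terminals: B.
FIRST sets used below: FIRST(A) = { ')', 'y' }, FIRST(B) = { ')', 'b', 'y', ε }

B: nullable alternative(s) B → ε; FOLLOW(B) = { $, 'b' }
  B → A y A: FIRST \ {ε} = { ')', 'y' } — disjoint from FOLLOW(B)
  B → A: FIRST \ {ε} = { ')', 'y' } — disjoint from FOLLOW(B)
  B → ε: FIRST \ {ε} = { } — this is the only nullable alternative, skip
  B → B b: FIRST \ {ε} = { ')', 'b', 'y' } — overlaps FOLLOW(B) on { 'b' }: CONFLICT

A has no nullable alternative, so no FIRST/FOLLOW check is needed there.

So the grammar has 1 FIRST/FOLLOW conflict (marked CONFLICT above).

Answer: Yes. B → B b with FOLLOW(B) on { 'b' }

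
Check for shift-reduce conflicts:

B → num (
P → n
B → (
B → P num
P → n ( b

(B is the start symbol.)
A shift-reduce conflict occurs when an LR(0) state has both:
  - a complete (reduce) item [A → α .] (dot at the end), and
  - a shift item [B → β . c γ] (dot before a terminal).

Augment with B' → B and build the canonical LR(0) collection (I0 = CLOSURE({[B' → . B]}), then GOTO on every symbol after a dot until no new states appear). It has 10 states:
  I0: { [B → . (], [B → . P num], [B → . num (], [B' → . B], [P → . n ( b], [P → . n] }  — shift
  I1: { [B → ( .] }  — reduce
  I2: { [B' → B .] }  — accept
  I3: { [B → P . num] }  — shift
  I4: { [P → n . ( b], [P → n .] }  — shift, reduce
  I5: { [B → num . (] }  — shift
  I6: { [B → num ( .] }  — reduce
  I7: { [P → n ( . b] }  — shift
  I8: { [P → n ( b .] }  — reduce
  I9: { [B → P num .] }  — reduce

I4 contains reduce item [P → n .] and shift item [P → n . ( b] — shift-reduce conflict.

Answer: Yes — I4: [P → n .] vs [P → n . ( b]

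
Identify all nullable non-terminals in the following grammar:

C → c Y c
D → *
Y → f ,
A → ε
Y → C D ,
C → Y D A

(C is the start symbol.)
{ 'A' }

A non-terminal is nullable if it can derive ε (the empty string): either it has an ε-production, or it has a production whose right-hand side consists entirely of nullable non-terminals.

ε-productions: A → ε
So A is immediately nullable.
No further non-terminal can be added: every production for the remaining non-terminals contains a terminal or a non-nullable non-terminal.
Nullable = { 'A' }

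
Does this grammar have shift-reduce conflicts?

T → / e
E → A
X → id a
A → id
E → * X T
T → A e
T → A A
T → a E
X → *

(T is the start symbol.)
No shift-reduce conflicts

Augment with T' → T and build the canonical LR(0) collection (I0 = CLOSURE({[T' → . T]}), then GOTO on every symbol after a dot until no new states appear). It has 17 states:
  I0: { [A → . id], [T → . / e], [T → . A A], [T → . A e], [T → . a E], [T' → . T] }  — shift
  I1: { [T → / . e] }  — shift
  I2: { [A → . id], [T → A . A], [T → A . e] }  — shift
  I3: { [T' → T .] }  — accept
  I4: { [A → . id], [E → . * X T], [E → . A], [T → a . E] }  — shift
  I5: { [A → id .] }  — reduce
  I6: { [E → * . X T], [X → . *], [X → . id a] }  — shift
  I7: { [E → A .] }  — reduce
  I8: { [T → a E .] }  — reduce
  I9: { [X → * .] }  — reduce
  I10: { [A → . id], [E → * X . T], [T → . / e], [T → . A A], [T → . A e], [T → . a E] }  — shift
  I11: { [X → id . a] }  — shift
  I12: { [X → id a .] }  — reduce
  I13: { [E → * X T .] }  — reduce
  I14: { [T → A A .] }  — reduce
  I15: { [T → A e .] }  — reduce
  I16: { [T → / e .] }  — reduce

No state contains both a complete item and a shift item.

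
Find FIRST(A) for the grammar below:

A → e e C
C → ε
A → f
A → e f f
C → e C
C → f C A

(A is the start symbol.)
{ 'e', 'f' }

To compute FIRST(A), examine every production with A on the left-hand side, reading each right-hand side left to right until a non-nullable symbol is reached.

From A → e e C:
  - e is a terminal: add 'e' and stop
From A → f:
  - f is a terminal: add 'f' and stop
From A → e f f:
  - e is a terminal: add 'e' and stop

Collecting: FIRST(A) = { 'e', 'f' }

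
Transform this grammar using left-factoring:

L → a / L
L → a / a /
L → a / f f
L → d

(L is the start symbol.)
Left-factoring transforms A → αβ₁ | αβ₂ into A → αA' and A' → β₁ | β₂
(α is the longest common prefix among the alternatives). Repeat until
no nonterminal has two alternatives with a common prefix.

Round 1: L has alternatives sharing prefix 'a /'. Introduce L': L → a / L'
  Add: L' → L
  Add: L' → a /
  Add: L' → f f

No remaining common prefixes — done.

Resulting grammar:
L → a / L'
L' → L
L' → a /
L' → f f
L → d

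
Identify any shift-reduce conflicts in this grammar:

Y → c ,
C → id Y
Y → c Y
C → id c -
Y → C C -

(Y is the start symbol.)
A shift-reduce conflict occurs when an LR(0) state has both:
  - a complete (reduce) item [A → α .] (dot at the end), and
  - a shift item [B → β . c γ] (dot before a terminal).

Augment with Y' → Y and build the canonical LR(0) collection (I0 = CLOSURE({[Y' → . Y]}), then GOTO on every symbol after a dot until no new states appear). It has 12 states:
  I0: { [C → . id Y], [C → . id c -], [Y → . C C -], [Y → . c ,], [Y → . c Y], [Y' → . Y] }  — shift
  I1: { [C → . id Y], [C → . id c -], [Y → C . C -] }  — shift
  I2: { [Y' → Y .] }  — accept
  I3: { [C → . id Y], [C → . id c -], [Y → . C C -], [Y → . c ,], [Y → . c Y], [Y → c . ,], [Y → c . Y] }  — shift
  I4: { [C → . id Y], [C → . id c -], [C → id . Y], [C → id . c -], [Y → . C C -], [Y → . c ,], [Y → . c Y] }  — shift
  I5: { [C → id Y .] }  — reduce
  I6: { [C → . id Y], [C → . id c -], [C → id c . -], [Y → . C C -], [Y → . c ,], [Y → . c Y], [Y → c . ,], [Y → c . Y] }  — shift
  I7: { [Y → c , .] }  — reduce
  I8: { [C → id c - .] }  — reduce
  I9: { [Y → c Y .] }  — reduce
  I10: { [Y → C C . -] }  — shift
  I11: { [Y → C C - .] }  — reduce

No state contains both a complete item and a shift item.

Answer: No shift-reduce conflicts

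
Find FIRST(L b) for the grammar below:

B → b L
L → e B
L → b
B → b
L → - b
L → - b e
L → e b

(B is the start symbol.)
{ '-', 'b', 'e' }

FIRST sets of the non-terminals involved (from the grammar, by fixed-point iteration):
  FIRST(L) = { '-', 'b', 'e' }

To compute FIRST(L b), process the symbols left to right:
Symbol L is a non-terminal. Add FIRST(L) \ {ε} = { '-', 'b', 'e' }
L is not nullable (ε ∉ FIRST(L)), so stop here.
FIRST(L b) = { '-', 'b', 'e' }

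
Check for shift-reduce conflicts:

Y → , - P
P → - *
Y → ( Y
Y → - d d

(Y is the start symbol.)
A shift-reduce conflict occurs when an LR(0) state has both:
  - a complete (reduce) item [A → α .] (dot at the end), and
  - a shift item [B → β . c γ] (dot before a terminal).

Augment with Y' → Y and build the canonical LR(0) collection (I0 = CLOSURE({[Y' → . Y]}), then GOTO on every symbol after a dot until no new states appear). It has 12 states:
  I0: { [Y → . ( Y], [Y → . , - P], [Y → . - d d], [Y' → . Y] }  — shift
  I1: { [Y → ( . Y], [Y → . ( Y], [Y → . , - P], [Y → . - d d] }  — shift
  I2: { [Y → , . - P] }  — shift
  I3: { [Y → - . d d] }  — shift
  I4: { [Y' → Y .] }  — accept
  I5: { [Y → - d . d] }  — shift
  I6: { [Y → - d d .] }  — reduce
  I7: { [P → . - *], [Y → , - . P] }  — shift
  I8: { [P → - . *] }  — shift
  I9: { [Y → , - P .] }  — reduce
  I10: { [P → - * .] }  — reduce
  I11: { [Y → ( Y .] }  — reduce

No state contains both a complete item and a shift item.

Answer: No shift-reduce conflicts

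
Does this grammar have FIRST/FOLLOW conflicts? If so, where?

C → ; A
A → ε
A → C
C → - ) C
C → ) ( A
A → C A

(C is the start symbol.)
A FIRST/FOLLOW conflict occurs when a non-terminal N has a nullable alternative N → β (β ⇒* ε) and another alternative N → α with FIRST(α) ∩ FOLLOW(N) ≠ ∅: on such a lookahead the parser cannot decide between expanding α and letting N vanish via β.

Nullable non-terminals: A.
FIRST sets used below: FIRST(C) = { ')', '-', ';' }

A: nullable alternative(s) A → ε; FOLLOW(A) = { $, ')', '-', ';' }
  A → ε: FIRST \ {ε} = { } — this is the only nullable alternative, skip
  A → C: FIRST \ {ε} = { ')', '-', ';' } — overlaps FOLLOW(A) on { ')', '-', ';' }: CONFLICT
  A → C A: FIRST \ {ε} = { ')', '-', ';' } — overlaps FOLLOW(A) on { ')', '-', ';' }: CONFLICT

C has no nullable alternative, so no FIRST/FOLLOW check is needed there.

So the grammar has 2 FIRST/FOLLOW conflicts (marked CONFLICT above).

Answer: Yes. A → C with FOLLOW(A) on { ')', '-', ';' }; A → C A with FOLLOW(A) on { ')', '-', ';' }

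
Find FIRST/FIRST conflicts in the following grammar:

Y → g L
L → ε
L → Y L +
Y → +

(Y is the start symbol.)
A FIRST/FIRST conflict occurs when two productions N → α and N → β for the same non-terminal have FIRST(α) ∩ FIRST(β) ≠ ∅ (with ε ∈ FIRST of a nullable right-hand side, so two nullable alternatives also conflict).

FIRST sets of the non-terminals at (or reachable through a nullable prefix from) the front of some alternative:
  FIRST(Y) = { '+', 'g' }

Productions for Y:
  Y → g L: FIRST = { 'g' }
  Y → +: FIRST = { '+' }
Productions for L:
  L → ε: FIRST = { ε }
  L → Y L +: FIRST = { '+', 'g' }

All alternatives of each non-terminal have pairwise disjoint FIRST sets.

Answer: No FIRST/FIRST conflicts.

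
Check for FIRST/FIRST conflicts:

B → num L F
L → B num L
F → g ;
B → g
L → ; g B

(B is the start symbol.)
No FIRST/FIRST conflicts.

A FIRST/FIRST conflict occurs when two productions N → α and N → β for the same non-terminal have FIRST(α) ∩ FIRST(β) ≠ ∅ (with ε ∈ FIRST of a nullable right-hand side, so two nullable alternatives also conflict).

FIRST sets of the non-terminals at (or reachable through a nullable prefix from) the front of some alternative:
  FIRST(B) = { 'g', 'num' }

Productions for B:
  B → num L F: FIRST = { 'num' }
  B → g: FIRST = { 'g' }
Productions for L:
  L → B num L: FIRST = { 'g', 'num' }
  L → ; g B: FIRST = { ';' }
F has only one production, so no FIRST/FIRST conflict is possible there.

All alternatives of each non-terminal have pairwise disjoint FIRST sets.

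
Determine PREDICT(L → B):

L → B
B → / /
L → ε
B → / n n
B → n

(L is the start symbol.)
PREDICT(L → B) = (FIRST(RHS) \ {ε}) ∪ (FOLLOW(L) if ε ∈ FIRST(RHS), i.e. RHS ⇒* ε)
FIRST(B) = { '/', 'n' }
FIRST(B) = { '/', 'n' }
ε ∉ FIRST(B), so FOLLOW(L) is not added.
PREDICT(L → B) = { '/', 'n' }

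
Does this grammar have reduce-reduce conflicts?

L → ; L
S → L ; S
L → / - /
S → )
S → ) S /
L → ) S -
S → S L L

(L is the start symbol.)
Augment with L' → L and build the canonical LR(0) collection (I0 = CLOSURE({[L' → . L]}), then GOTO on every symbol after a dot until no new states appear). It has 18 states:
  I0: { [L → . ) S -], [L → . / - /], [L → . ; L], [L' → . L] }  — shift
  I1: { [L → ) . S -], [L → . ) S -], [L → . / - /], [L → . ; L], [S → . ) S /], [S → . )], [S → . L ; S], [S → . S L L] }  — shift
  I2: { [L → / . - /] }  — shift
  I3: { [L → . ) S -], [L → . / - /], [L → . ; L], [L → ; . L] }  — shift
  I4: { [L' → L .] }  — accept
  I5: { [L → ; L .] }  — reduce
  I6: { [L → / - . /] }  — shift
  I7: { [L → / - / .] }  — reduce
  I8: { [L → ) . S -], [L → . ) S -], [L → . / - /], [L → . ; L], [S → ) . S /], [S → ) .], [S → . ) S /], [S → . )], [S → . L ; S], [S → . S L L] }  — shift, reduce
  I9: { [S → L . ; S] }  — shift
  I10: { [L → ) S . -], [L → . ) S -], [L → . / - /], [L → . ; L], [S → S . L L] }  — shift
  I11: { [L → ) S - .] }  — reduce
  I12: { [L → . ) S -], [L → . / - /], [L → . ; L], [S → S L . L] }  — shift
  I13: { [S → S L L .] }  — reduce
  I14: { [L → . ) S -], [L → . / - /], [L → . ; L], [S → . ) S /], [S → . )], [S → . L ; S], [S → . S L L], [S → L ; . S] }  — shift
  I15: { [L → . ) S -], [L → . / - /], [L → . ; L], [S → L ; S .], [S → S . L L] }  — shift, reduce
  I16: { [L → ) S . -], [L → . ) S -], [L → . / - /], [L → . ; L], [S → ) S . /], [S → S . L L] }  — shift
  I17: { [L → / . - /], [S → ) S / .] }  — shift, reduce

No state contains more than one complete item.

Answer: No reduce-reduce conflicts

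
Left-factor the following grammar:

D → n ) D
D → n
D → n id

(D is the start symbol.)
Left-factoring transforms A → αβ₁ | αβ₂ into A → αA' and A' → β₁ | β₂
(α is the longest common prefix among the alternatives). Repeat until
no nonterminal has two alternatives with a common prefix.

Round 1: D has alternatives sharing prefix 'n'. Introduce D': D → n D'
  Add: D' → ) D
  Add: D' → ε
  Add: D' → id

No remaining common prefixes — done.

Resulting grammar:
D → n D'
D' → ) D
D' → ε
D' → id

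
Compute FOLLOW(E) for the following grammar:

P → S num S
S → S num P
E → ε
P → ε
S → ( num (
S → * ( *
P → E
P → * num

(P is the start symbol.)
{ $, 'num' }

To compute FOLLOW(E), find every occurrence of E on a right-hand side N → α E β: add FIRST(β) \ {ε}, and if β is empty or nullable also add FOLLOW(N). Iterate to a fixed point.

In P → E: E is at the end, add FOLLOW(P)

The FOLLOW sets referred to above (computed the same way, to a fixed point):
  FOLLOW(P) = { $, 'num' }

Taking the union: FOLLOW(E) = { $, 'num' }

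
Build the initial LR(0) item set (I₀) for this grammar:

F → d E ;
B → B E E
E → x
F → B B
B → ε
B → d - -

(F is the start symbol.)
First, augment the grammar with F' → F
I₀ = CLOSURE({ [F' → . F] }):
  [F' → . F] has the dot before F: add [F → . d E ;], [F → . B B]
  [F → . B B] has the dot before B: add [B → . B E E], [B → .], [B → . d - -]
No further items can be added.

I₀ = { [B → . B E E], [B → . d - -], [B → .], [F → . B B], [F → . d E ;], [F' → . F] }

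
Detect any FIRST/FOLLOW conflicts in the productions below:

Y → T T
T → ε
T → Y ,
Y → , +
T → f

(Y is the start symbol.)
Nullable non-terminals: T, Y.
FIRST sets used below: FIRST(Y) = { ',', 'f', ε }, FIRST(T) = { ',', 'f', ε }

T: nullable alternative(s) T → ε; FOLLOW(T) = { $, ',', 'f' }
  T → ε: FIRST \ {ε} = { } — this is the only nullable alternative, skip
  T → Y ,: FIRST \ {ε} = { ',', 'f' } — overlaps FOLLOW(T) on { ',', 'f' }: CONFLICT
  T → f: FIRST \ {ε} = { 'f' } — overlaps FOLLOW(T) on { 'f' }: CONFLICT

Y: nullable alternative(s) Y → T T; FOLLOW(Y) = { $, ',' }
  Y → T T: FIRST \ {ε} = { ',', 'f' } — this is the only nullable alternative, skip
  Y → , +: FIRST \ {ε} = { ',' } — overlaps FOLLOW(Y) on { ',' }: CONFLICT

So the grammar has 3 FIRST/FOLLOW conflicts (marked CONFLICT above).

Answer: Yes. Y → ',' '+' with FOLLOW(Y) on { ',' }; T → Y ',' with FOLLOW(T) on { ',', 'f' }; T → f with FOLLOW(T) on { 'f' }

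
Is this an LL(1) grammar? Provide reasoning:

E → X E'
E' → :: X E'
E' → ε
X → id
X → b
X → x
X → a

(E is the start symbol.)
A grammar is LL(1) if for each non-terminal N with multiple productions, the predict sets of those productions are pairwise disjoint, where PREDICT(N → α) = (FIRST(α) \ {ε}) ∪ (FOLLOW(N) if α ⇒* ε).

Relevant sets:
  FOLLOW(E') = { $ }

For E':
  PREDICT(E' → :: X E') = { '::' }
  PREDICT(E' → ε) = { $ }
For X:
  PREDICT(X → id) = { 'id' }
  PREDICT(X → b) = { 'b' }
  PREDICT(X → x) = { 'x' }
  PREDICT(X → a) = { 'a' }
E has a single production, so nothing to check there.

All predict sets are disjoint. The grammar IS LL(1).

Answer: Yes, the grammar is LL(1).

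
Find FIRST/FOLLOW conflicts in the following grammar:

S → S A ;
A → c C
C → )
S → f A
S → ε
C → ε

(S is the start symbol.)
Yes. S → S A ';' with FOLLOW(S) on { 'c' }

Nullable non-terminals: C, S.
FIRST sets used below: FIRST(S) = { 'c', 'f', ε }, FIRST(A) = { 'c' }

C: nullable alternative(s) C → ε; FOLLOW(C) = { $, ';', 'c' }
  C → ): FIRST \ {ε} = { ')' } — disjoint from FOLLOW(C)
  C → ε: FIRST \ {ε} = { } — this is the only nullable alternative, skip

S: nullable alternative(s) S → ε; FOLLOW(S) = { $, 'c' }
  S → S A ;: FIRST \ {ε} = { 'c', 'f' } — overlaps FOLLOW(S) on { 'c' }: CONFLICT
  S → f A: FIRST \ {ε} = { 'f' } — disjoint from FOLLOW(S)
  S → ε: FIRST \ {ε} = { } — this is the only nullable alternative, skip

A has no nullable alternative, so no FIRST/FOLLOW check is needed there.

So the grammar has 1 FIRST/FOLLOW conflict (marked CONFLICT above).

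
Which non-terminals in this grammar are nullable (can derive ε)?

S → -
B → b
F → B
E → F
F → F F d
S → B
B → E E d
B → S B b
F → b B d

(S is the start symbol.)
A non-terminal is nullable if it can derive ε (the empty string): either it has an ε-production, or it has a production whose right-hand side consists entirely of nullable non-terminals.

There are no ε-productions, so no non-terminal can derive ε.
No non-terminals are nullable.

Answer: None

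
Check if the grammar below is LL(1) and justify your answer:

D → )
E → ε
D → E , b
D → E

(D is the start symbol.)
Relevant sets:
  FIRST(E) = { ε }
  FOLLOW(D) = { $ }

For D:
  PREDICT(D → ')') = { ')' }
  PREDICT(D → E ',' b) = { ',' }
  PREDICT(D → E) = { $ }
E has a single production, so nothing to check there.

All predict sets are disjoint. The grammar IS LL(1).

Answer: Yes, the grammar is LL(1).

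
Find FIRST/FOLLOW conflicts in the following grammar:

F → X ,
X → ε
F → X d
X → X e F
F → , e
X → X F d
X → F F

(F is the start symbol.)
Yes. X → X e F with FOLLOW(X) on { ',', 'd', 'e' }; X → X F d with FOLLOW(X) on { ',', 'd', 'e' }; X → F F with FOLLOW(X) on { ',', 'd', 'e' }

A FIRST/FOLLOW conflict occurs when a non-terminal N has a nullable alternative N → β (β ⇒* ε) and another alternative N → α with FIRST(α) ∩ FOLLOW(N) ≠ ∅: on such a lookahead the parser cannot decide between expanding α and letting N vanish via β.

Nullable non-terminals: X.
FIRST sets used below: FIRST(X) = { ',', 'd', 'e', ε }, FIRST(F) = { ',', 'd', 'e' }

X: nullable alternative(s) X → ε; FOLLOW(X) = { ',', 'd', 'e' }
  X → ε: FIRST \ {ε} = { } — this is the only nullable alternative, skip
  X → X e F: FIRST \ {ε} = { ',', 'd', 'e' } — overlaps FOLLOW(X) on { ',', 'd', 'e' }: CONFLICT
  X → X F d: FIRST \ {ε} = { ',', 'd', 'e' } — overlaps FOLLOW(X) on { ',', 'd', 'e' }: CONFLICT
  X → F F: FIRST \ {ε} = { ',', 'd', 'e' } — overlaps FOLLOW(X) on { ',', 'd', 'e' }: CONFLICT

F has no nullable alternative, so no FIRST/FOLLOW check is needed there.

So the grammar has 3 FIRST/FOLLOW conflicts (marked CONFLICT above).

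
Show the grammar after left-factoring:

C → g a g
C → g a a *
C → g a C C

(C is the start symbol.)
C → g a C'
C' → g
C' → a *
C' → C C

Left-factoring transforms A → αβ₁ | αβ₂ into A → αA' and A' → β₁ | β₂
(α is the longest common prefix among the alternatives). Repeat until
no nonterminal has two alternatives with a common prefix.

Round 1: C has alternatives sharing prefix 'g a'. Introduce C': C → g a C'
  Add: C' → g
  Add: C' → a *
  Add: C' → C C

No remaining common prefixes — done.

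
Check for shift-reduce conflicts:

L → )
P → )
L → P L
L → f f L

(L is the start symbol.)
A shift-reduce conflict occurs when an LR(0) state has both:
  - a complete (reduce) item [A → α .] (dot at the end), and
  - a shift item [B → β . c γ] (dot before a terminal).

Augment with L' → L and build the canonical LR(0) collection (I0 = CLOSURE({[L' → . L]}), then GOTO on every symbol after a dot until no new states appear). It has 8 states:
  I0: { [L → . )], [L → . P L], [L → . f f L], [L' → . L], [P → . )] }  — shift
  I1: { [L → ) .], [P → ) .] }  — 2 reduces
  I2: { [L' → L .] }  — accept
  I3: { [L → . )], [L → . P L], [L → . f f L], [L → P . L], [P → . )] }  — shift
  I4: { [L → f . f L] }  — shift
  I5: { [L → . )], [L → . P L], [L → . f f L], [L → f f . L], [P → . )] }  — shift
  I6: { [L → f f L .] }  — reduce
  I7: { [L → P L .] }  — reduce

No state contains both a complete item and a shift item.

Answer: No shift-reduce conflicts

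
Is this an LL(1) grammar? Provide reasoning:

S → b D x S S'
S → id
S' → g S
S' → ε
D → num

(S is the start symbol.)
Relevant sets:
  FOLLOW(S') = { $, 'g' }

For S:
  PREDICT(S → b D x S S') = { 'b' }
  PREDICT(S → id) = { 'id' }
For S':
  PREDICT(S' → g S) = { 'g' }
  PREDICT(S' → ε) = { $, 'g' }
D has a single production, so nothing to check there.

Conflict found: Predict set conflict for S': { 'g' }
The grammar is NOT LL(1).

Answer: No. Predict set conflict for S': { 'g' }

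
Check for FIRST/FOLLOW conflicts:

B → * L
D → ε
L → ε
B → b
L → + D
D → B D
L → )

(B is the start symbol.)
Nullable non-terminals: D, L.
FIRST sets used below: FIRST(B) = { '*', 'b' }

D: nullable alternative(s) D → ε; FOLLOW(D) = { $, '*', 'b' }
  D → ε: FIRST \ {ε} = { } — this is the only nullable alternative, skip
  D → B D: FIRST \ {ε} = { '*', 'b' } — overlaps FOLLOW(D) on { '*', 'b' }: CONFLICT

L: nullable alternative(s) L → ε; FOLLOW(L) = { $, '*', 'b' }
  L → ε: FIRST \ {ε} = { } — this is the only nullable alternative, skip
  L → + D: FIRST \ {ε} = { '+' } — disjoint from FOLLOW(L)
  L → ): FIRST \ {ε} = { ')' } — disjoint from FOLLOW(L)

B has no nullable alternative, so no FIRST/FOLLOW check is needed there.

So the grammar has 1 FIRST/FOLLOW conflict (marked CONFLICT above).

Answer: Yes. D → B D with FOLLOW(D) on { '*', 'b' }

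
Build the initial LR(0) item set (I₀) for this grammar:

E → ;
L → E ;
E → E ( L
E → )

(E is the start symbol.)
First, augment the grammar with E' → E
I₀ = CLOSURE({ [E' → . E] }):
  [E' → . E] has the dot before E: add [E → . ;], [E → . E ( L], [E → . )]
No further items can be added.

I₀ = { [E → . )], [E → . ;], [E → . E ( L], [E' → . E] }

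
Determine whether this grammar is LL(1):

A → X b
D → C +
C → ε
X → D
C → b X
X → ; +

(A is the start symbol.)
Yes, the grammar is LL(1).

A grammar is LL(1) if for each non-terminal N with multiple productions, the predict sets of those productions are pairwise disjoint, where PREDICT(N → α) = (FIRST(α) \ {ε}) ∪ (FOLLOW(N) if α ⇒* ε).

Relevant sets:
  FIRST(D) = { '+', 'b' }
  FOLLOW(C) = { '+' }

For C:
  PREDICT(C → ε) = { '+' }
  PREDICT(C → b X) = { 'b' }
For X:
  PREDICT(X → D) = { '+', 'b' }
  PREDICT(X → ';' '+') = { ';' }
A, D have a single production, so nothing to check there.

All predict sets are disjoint. The grammar IS LL(1).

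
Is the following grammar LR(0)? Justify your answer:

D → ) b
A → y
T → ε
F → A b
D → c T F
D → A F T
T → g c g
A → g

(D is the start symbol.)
A grammar is LR(0) if no state in the canonical LR(0) collection has:
  - both a shift item (dot before a terminal) and a complete item (shift-reduce conflict), or
  - two or more complete items (reduce-reduce conflict; the accept item [D' → D .] counts as a complete item here).

Augment with D' → D and build the canonical LR(0) collection (I0 = CLOSURE({[D' → . D]}), then GOTO on every symbol after a dot until no new states appear). It has 17 states:
  I0: { [A → . g], [A → . y], [D → . ) b], [D → . A F T], [D → . c T F], [D' → . D] }  — shift
  I1: { [D → ) . b] }  — shift
  I2: { [A → . g], [A → . y], [D → A . F T], [F → . A b] }  — shift
  I3: { [D' → D .] }  — accept
  I4: { [D → c . T F], [T → . g c g], [T → .] }  — shift, reduce
  I5: { [A → g .] }  — reduce
  I6: { [A → y .] }  — reduce
  I7: { [A → . g], [A → . y], [D → c T . F], [F → . A b] }  — shift
  I8: { [T → g . c g] }  — shift
  I9: { [T → g c . g] }  — shift
  I10: { [T → g c g .] }  — reduce
  I11: { [F → A . b] }  — shift
  I12: { [D → c T F .] }  — reduce
  I13: { [F → A b .] }  — reduce
  I14: { [D → A F . T], [T → . g c g], [T → .] }  — shift, reduce
  I15: { [D → A F T .] }  — reduce
  I16: { [D → ) b .] }  — reduce

Conflict in state I4:
  Shift-reduce conflict between [T → .] and [T → . g c g]
So the grammar is NOT LR(0).

Answer: No. Shift-reduce conflict between [T → .] and [T → . g c g]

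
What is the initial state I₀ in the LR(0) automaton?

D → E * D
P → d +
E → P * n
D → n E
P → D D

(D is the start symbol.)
First, augment the grammar with D' → D
I₀ = CLOSURE({ [D' → . D] }):
  [D' → . D] has the dot before D: add [D → . E * D], [D → . n E]
  [D → . E * D] has the dot before E: add [E → . P * n]
  [E → . P * n] has the dot before P: add [P → . d +], [P → . D D]
No further items can be added.

I₀ = { [D → . E * D], [D → . n E], [D' → . D], [E → . P * n], [P → . D D], [P → . d +] }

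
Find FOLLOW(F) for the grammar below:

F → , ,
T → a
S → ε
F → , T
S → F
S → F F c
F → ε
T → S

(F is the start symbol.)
To compute FOLLOW(F), find every occurrence of F on a right-hand side N → α F β: add FIRST(β) \ {ε}, and if β is empty or nullable also add FOLLOW(N). Iterate to a fixed point.

F is the start symbol, so $ ∈ FOLLOW(F).
In S → F: F is at the end, add FOLLOW(S)
In S → F F c: F is followed by F c, add FIRST(F c) \ {ε} = { ',', 'c' }
In S → F F c: F is followed by c, add FIRST(c) \ {ε} = { 'c' }

The FOLLOW sets referred to above (computed the same way, to a fixed point):
  FOLLOW(S) = { $, ',', 'c' }

Taking the union: FOLLOW(F) = { $, ',', 'c' }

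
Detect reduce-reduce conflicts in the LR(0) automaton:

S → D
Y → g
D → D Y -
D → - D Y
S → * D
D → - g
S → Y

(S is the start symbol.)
No reduce-reduce conflicts

A reduce-reduce conflict occurs when an LR(0) state has two complete items [A → α .] and [B → β .] — both call for a reduction, and with no lookahead the parser cannot choose between them.

Augment with S' → S and build the canonical LR(0) collection (I0 = CLOSURE({[S' → . S]}), then GOTO on every symbol after a dot until no new states appear). It has 13 states:
  I0: { [D → . - D Y], [D → . - g], [D → . D Y -], [S → . * D], [S → . D], [S → . Y], [S' → . S], [Y → . g] }  — shift
  I1: { [D → . - D Y], [D → . - g], [D → . D Y -], [S → * . D] }  — shift
  I2: { [D → - . D Y], [D → - . g], [D → . - D Y], [D → . - g], [D → . D Y -] }  — shift
  I3: { [D → D . Y -], [S → D .], [Y → . g] }  — shift, reduce
  I4: { [S' → S .] }  — accept
  I5: { [S → Y .] }  — reduce
  I6: { [Y → g .] }  — reduce
  I7: { [D → D Y . -] }  — shift
  I8: { [D → D Y - .] }  — reduce
  I9: { [D → - D . Y], [D → D . Y -], [Y → . g] }  — shift
  I10: { [D → - g .] }  — reduce
  I11: { [D → - D Y .], [D → D Y . -] }  — shift, reduce
  I12: { [D → D . Y -], [S → * D .], [Y → . g] }  — shift, reduce

No state contains more than one complete item.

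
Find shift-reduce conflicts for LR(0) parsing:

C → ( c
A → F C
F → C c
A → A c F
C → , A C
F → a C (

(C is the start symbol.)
A shift-reduce conflict occurs when an LR(0) state has both:
  - a complete (reduce) item [A → α .] (dot at the end), and
  - a shift item [B → β . c γ] (dot before a terminal).

Augment with C' → C and build the canonical LR(0) collection (I0 = CLOSURE({[C' → . C]}), then GOTO on every symbol after a dot until no new states appear). It has 16 states:
  I0: { [C → . ( c], [C → . , A C], [C' → . C] }  — shift
  I1: { [C → ( . c] }  — shift
  I2: { [A → . A c F], [A → . F C], [C → , . A C], [C → . ( c], [C → . , A C], [F → . C c], [F → . a C (] }  — shift
  I3: { [C' → C .] }  — accept
  I4: { [A → A . c F], [C → , A . C], [C → . ( c], [C → . , A C] }  — shift
  I5: { [F → C . c] }  — shift
  I6: { [A → F . C], [C → . ( c], [C → . , A C] }  — shift
  I7: { [C → . ( c], [C → . , A C], [F → a . C (] }  — shift
  I8: { [F → a C . (] }  — shift
  I9: { [F → a C ( .] }  — reduce
  I10: { [A → F C .] }  — reduce
  I11: { [F → C c .] }  — reduce
  I12: { [C → , A C .] }  — reduce
  I13: { [A → A c . F], [C → . ( c], [C → . , A C], [F → . C c], [F → . a C (] }  — shift
  I14: { [A → A c F .] }  — reduce
  I15: { [C → ( c .] }  — reduce

No state contains both a complete item and a shift item.

Answer: No shift-reduce conflicts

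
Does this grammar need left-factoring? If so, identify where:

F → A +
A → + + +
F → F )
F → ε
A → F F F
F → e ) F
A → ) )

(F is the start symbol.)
Left-factoring is needed when two productions for the same non-terminal
share a common prefix on the right-hand side.

Productions for F:
  F → A +
  F → F )
  F → ε
  F → e ) F
Productions for A:
  A → + + +
  A → F F F
  A → ) )

No common prefixes found.

Answer: No, left-factoring is not needed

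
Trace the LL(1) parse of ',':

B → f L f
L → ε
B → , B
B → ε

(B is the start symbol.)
LL(1) parsing maintains a stack (initially the start symbol over $) and the input. At each step: if the stack top is a terminal, match it against the current input token; if it is a non-terminal N, replace it with the RHS of M[N, lookahead] (the unique production whose predict set contains the lookahead).

Stack is shown with the top on the left.

Stack  Input  Action
--------------------
B $    , $    output B → , B
, B $  , $    match ','
B $    $      output B → ε
$      $      accept

The string is accepted.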